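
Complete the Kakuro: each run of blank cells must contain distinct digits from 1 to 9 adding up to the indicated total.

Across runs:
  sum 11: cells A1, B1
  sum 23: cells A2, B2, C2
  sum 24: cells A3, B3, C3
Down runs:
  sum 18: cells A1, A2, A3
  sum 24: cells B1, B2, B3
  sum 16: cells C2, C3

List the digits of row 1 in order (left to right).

23 in 3 cells must be {6,8,9}; 24 in 3 cells must be {7,8,9}; 16 in 2 cells must be {7,9}.
Only 9 fits C2 under both its across sum 23 and down sum 16.
C3 = 16 − 9 = 7 completes the 16 down.
Given what's placed, B2 must be 8 to fit the 23 across and 24 down.
B3 = 9: the only remaining digit allowed by both the 24 across and the 24 down.
B1 = 24 − 17 = 7 completes the 24 down.
A2 = 23 − 17 = 6 completes the 23 across.
A3 = 24 − 16 = 8 completes the 24 across.
A1 = 11 − 7 = 4 completes the 11 across.

4 7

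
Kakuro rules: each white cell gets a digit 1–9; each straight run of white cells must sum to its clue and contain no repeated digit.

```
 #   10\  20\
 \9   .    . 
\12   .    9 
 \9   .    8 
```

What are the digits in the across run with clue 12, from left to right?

R1C2 = 20 − 17 = 3 completes the 20 down.
R2C1 = 12 − 9 = 3 completes the 12 across.
R3C1 = 9 − 8 = 1 completes the 9 across.
R1C1 = 9 − 3 = 6 completes the 9 across.

3, 9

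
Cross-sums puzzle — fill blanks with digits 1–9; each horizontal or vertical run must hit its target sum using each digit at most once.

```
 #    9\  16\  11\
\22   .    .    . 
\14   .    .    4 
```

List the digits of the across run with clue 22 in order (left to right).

16 in 2 cells must be {7,9}.
R1C3 = 11 − 4 = 7 completes the 11 down.
Given what's placed, R1C1 must be 6 to fit the 22 across and 9 down.
R1C2 = 22 − 13 = 9 completes the 22 across.
R2C1 = 9 − 6 = 3 completes the 9 down.
R2C2 = 14 − 7 = 7 completes the 14 across.

6 9 7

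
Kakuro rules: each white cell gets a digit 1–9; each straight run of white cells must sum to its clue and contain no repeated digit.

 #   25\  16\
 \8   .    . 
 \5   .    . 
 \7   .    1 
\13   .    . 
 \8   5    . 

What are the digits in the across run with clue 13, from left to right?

9 4

16 in 5 cells must be {1,2,3,4,6}.
R3C1 = 7 − 1 = 6 completes the 7 across.
R5C2 = 8 − 5 = 3 completes the 8 across.
Nothing is forced directly, so branch on R1C2, whose candidates are 2 or 6. If R1C2 = 2: then R1C1 would have to be in {6} for the 8 across but in {1,2,3,4,7,8,9} for the 25 down — contradiction. So R1C2 = 6.
R1C1 = 8 − 6 = 2 completes the 8 across.
R4C2 = 4: the only remaining digit allowed by both the 13 across and the 16 down.
R2C2 = 16 − 14 = 2 completes the 16 down.
R4C1 = 13 − 4 = 9 completes the 13 across.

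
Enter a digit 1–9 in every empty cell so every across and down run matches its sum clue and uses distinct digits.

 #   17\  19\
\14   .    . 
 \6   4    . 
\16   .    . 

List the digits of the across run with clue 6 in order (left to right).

4, 2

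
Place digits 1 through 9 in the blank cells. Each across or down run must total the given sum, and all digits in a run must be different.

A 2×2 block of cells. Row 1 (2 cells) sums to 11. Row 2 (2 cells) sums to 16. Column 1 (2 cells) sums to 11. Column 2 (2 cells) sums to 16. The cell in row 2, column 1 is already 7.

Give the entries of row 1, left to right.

16 in 2 cells must be {7,9}.
(1,1) = 11 − 7 = 4 completes the 11 down.
(1,2) = 11 − 4 = 7 completes the 11 across.
(2,2) = 16 − 7 = 9 completes the 16 across.

4, 7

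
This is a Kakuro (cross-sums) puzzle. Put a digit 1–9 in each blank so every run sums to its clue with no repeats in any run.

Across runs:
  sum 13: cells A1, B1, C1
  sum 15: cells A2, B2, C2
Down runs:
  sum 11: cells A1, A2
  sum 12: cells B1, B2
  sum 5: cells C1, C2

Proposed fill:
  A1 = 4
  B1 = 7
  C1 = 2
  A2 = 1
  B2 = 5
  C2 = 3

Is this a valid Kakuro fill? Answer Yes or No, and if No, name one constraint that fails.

No — the across run A2–C2 sums to 9, not 15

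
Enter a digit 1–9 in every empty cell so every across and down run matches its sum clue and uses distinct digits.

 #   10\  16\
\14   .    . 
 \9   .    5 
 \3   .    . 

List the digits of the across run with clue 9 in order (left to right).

4, 5

3 in 2 cells must be {1,2}.
R2C1 = 9 − 5 = 4 completes the 9 across.
Given what's placed, R3C1 must be 1 to fit the 3 across and 10 down.
R3C2 = 3 − 1 = 2 completes the 3 across.
R1C1 = 10 − 5 = 5 completes the 10 down.
R1C2 = 14 − 5 = 9 completes the 14 across.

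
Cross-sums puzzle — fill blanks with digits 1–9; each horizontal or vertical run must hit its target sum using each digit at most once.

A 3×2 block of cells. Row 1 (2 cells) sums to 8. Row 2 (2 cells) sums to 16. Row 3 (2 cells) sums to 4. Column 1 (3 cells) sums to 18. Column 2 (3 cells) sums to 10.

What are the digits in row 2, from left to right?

9, 7

16 in 2 cells must be {7,9}; 4 in 2 cells must be {1,3}.
The 16 across and the 10 down share only 7, so (2,2) = 7.
Given what's placed, (3,2) must be 1 to fit the 4 across and 10 down.
(1,2) = 10 − 8 = 2 completes the 10 down.
(2,1) = 16 − 7 = 9 completes the 16 across.
(3,1) = 4 − 1 = 3 completes the 4 across.
(1,1) = 8 − 2 = 6 completes the 8 across.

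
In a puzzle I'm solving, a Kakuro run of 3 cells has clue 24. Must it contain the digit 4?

No

The only way to make 24 from 3 distinct digits is {7,8,9}, which does not contain 4.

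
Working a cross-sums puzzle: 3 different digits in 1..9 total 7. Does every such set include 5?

No

The only way to make 7 from 3 distinct digits is {1,2,4}, which does not contain 5.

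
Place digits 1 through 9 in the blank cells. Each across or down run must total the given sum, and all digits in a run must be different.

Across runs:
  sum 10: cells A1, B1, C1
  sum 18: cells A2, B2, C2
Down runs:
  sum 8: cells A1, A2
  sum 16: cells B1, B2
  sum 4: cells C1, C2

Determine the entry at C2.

16 in 2 cells must be {7,9}; 4 in 2 cells must be {1,3}.
The 10 across and the 16 down share only 7, so B1 = 7.
Given what's placed, C1 must be 1 to fit the 10 across and 4 down.
B2 = 16 − 7 = 9 completes the 16 down.
C2 = 4 − 1 = 3 completes the 4 down.
A1 = 10 − 8 = 2 completes the 10 across.
A2 = 18 − 12 = 6 completes the 18 across.

3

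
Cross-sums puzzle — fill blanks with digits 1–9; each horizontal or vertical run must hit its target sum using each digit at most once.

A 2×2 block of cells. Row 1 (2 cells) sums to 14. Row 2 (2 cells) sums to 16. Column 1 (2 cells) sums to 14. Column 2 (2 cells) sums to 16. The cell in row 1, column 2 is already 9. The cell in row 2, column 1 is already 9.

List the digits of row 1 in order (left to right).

16 in 2 cells must be {7,9}.
(1,1) = 14 − 9 = 5 completes the 14 across.
(2,2) = 16 − 9 = 7 completes the 16 across.

5 9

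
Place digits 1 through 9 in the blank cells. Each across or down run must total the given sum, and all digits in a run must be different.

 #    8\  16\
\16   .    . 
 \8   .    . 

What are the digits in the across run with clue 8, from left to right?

1 7

16 in 2 cells must be {7,9}.
The 16 across and the 8 down share only 7, so R1C1 = 7.
R1C2 = 16 − 7 = 9 completes the 16 across.
R2C1 = 8 − 7 = 1 completes the 8 down.
R2C2 = 8 − 1 = 7 completes the 8 across.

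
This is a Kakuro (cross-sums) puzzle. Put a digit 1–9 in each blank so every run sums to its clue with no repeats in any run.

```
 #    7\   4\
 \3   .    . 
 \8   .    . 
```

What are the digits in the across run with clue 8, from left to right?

5, 3

3 in 2 cells must be {1,2}; 4 in 2 cells must be {1,3}.
The 3 across and the 4 down share only 1, so R1C2 = 1.
R2C2 = 4 − 1 = 3 completes the 4 down.
R1C1 = 3 − 1 = 2 completes the 3 across.
R2C1 = 8 − 3 = 5 completes the 8 across.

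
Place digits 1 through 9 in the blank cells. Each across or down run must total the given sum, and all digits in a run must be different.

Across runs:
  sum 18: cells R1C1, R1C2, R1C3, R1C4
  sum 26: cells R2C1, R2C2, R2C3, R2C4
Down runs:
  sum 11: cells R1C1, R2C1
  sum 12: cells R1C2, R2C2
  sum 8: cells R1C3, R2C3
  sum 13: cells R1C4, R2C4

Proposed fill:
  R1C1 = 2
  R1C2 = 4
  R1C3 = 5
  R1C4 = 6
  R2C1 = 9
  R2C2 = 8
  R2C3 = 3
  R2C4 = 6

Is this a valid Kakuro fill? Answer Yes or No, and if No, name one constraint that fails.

No — the across run R1C1–R1C4 sums to 17, not 18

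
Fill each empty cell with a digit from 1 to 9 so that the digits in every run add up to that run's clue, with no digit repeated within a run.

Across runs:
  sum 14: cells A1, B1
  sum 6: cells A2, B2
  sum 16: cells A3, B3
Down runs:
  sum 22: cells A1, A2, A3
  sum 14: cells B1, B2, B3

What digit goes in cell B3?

7

16 in 2 cells must be {7,9}.
The 6 across and the 22 down share only 5, so A2 = 5.
B2 = 6 − 5 = 1 completes the 6 across.
Given what's placed, A3 must be 9 to fit the 16 across and 22 down.
B3 = 16 − 9 = 7 completes the 16 across.
A1 = 22 − 14 = 8 completes the 22 down.
B1 = 14 − 8 = 6 completes the 14 across.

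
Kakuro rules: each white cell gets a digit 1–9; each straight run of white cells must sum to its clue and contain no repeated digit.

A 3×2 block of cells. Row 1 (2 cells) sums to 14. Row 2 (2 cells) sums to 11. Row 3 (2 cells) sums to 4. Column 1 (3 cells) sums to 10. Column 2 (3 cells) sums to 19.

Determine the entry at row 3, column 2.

3

4 in 2 cells must be {1,3}.
The 4 across and the 19 down share only 3, so (3,2) = 3.
Given what's placed, (1,2) must be 9 to fit the 14 across and 19 down.
(2,2) = 19 − 12 = 7 completes the 19 down.
(3,1) = 4 − 3 = 1 completes the 4 across.
(1,1) = 14 − 9 = 5 completes the 14 across.
(2,1) = 11 − 7 = 4 completes the 11 across.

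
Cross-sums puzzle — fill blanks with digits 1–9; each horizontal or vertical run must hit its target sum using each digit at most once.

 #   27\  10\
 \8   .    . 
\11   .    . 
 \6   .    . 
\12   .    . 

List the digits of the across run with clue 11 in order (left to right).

7 4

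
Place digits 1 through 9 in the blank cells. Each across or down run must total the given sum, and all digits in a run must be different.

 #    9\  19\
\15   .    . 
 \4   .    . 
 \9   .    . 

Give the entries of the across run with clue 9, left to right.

2 7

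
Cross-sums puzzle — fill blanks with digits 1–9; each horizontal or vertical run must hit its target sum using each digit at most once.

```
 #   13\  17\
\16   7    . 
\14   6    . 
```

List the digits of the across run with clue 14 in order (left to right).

6 8

16 in 2 cells must be {7,9}; 17 in 2 cells must be {8,9}.
R1C2 = 16 − 7 = 9 completes the 16 across.
R2C2 = 14 − 6 = 8 completes the 14 across.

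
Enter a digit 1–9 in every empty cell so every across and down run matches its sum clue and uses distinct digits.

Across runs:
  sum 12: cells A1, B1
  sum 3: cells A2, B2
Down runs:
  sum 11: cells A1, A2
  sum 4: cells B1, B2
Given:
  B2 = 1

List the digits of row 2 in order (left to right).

2 1

3 in 2 cells must be {1,2}; 4 in 2 cells must be {1,3}.
B1 = 4 − 1 = 3 completes the 4 down.
A2 = 3 − 1 = 2 completes the 3 across.
A1 = 12 − 3 = 9 completes the 12 across.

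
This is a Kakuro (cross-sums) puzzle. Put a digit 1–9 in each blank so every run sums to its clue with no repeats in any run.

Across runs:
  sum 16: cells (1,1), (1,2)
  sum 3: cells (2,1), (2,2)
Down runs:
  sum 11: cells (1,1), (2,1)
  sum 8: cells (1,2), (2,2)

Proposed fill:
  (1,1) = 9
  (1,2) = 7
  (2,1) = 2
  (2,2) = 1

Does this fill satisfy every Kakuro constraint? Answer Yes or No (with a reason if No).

Across: 9+7=16; 2+1=3. Down: 9+2=11; 7+1=8. No digit repeats within any run.

Yes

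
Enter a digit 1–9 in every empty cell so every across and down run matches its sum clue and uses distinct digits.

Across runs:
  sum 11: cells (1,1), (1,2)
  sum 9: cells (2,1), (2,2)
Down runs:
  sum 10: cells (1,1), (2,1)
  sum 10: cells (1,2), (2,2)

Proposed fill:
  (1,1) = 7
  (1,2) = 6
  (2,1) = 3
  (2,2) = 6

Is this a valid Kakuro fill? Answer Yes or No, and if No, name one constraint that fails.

No — the down run (1,2)–(2,2) sums to 12, not 10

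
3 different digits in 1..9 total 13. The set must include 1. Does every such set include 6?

No

Counterexample: {1,3,9} sums to 13 under that restriction without using 6.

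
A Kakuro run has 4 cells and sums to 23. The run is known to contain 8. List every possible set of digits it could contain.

4 distinct digits from 1–9 sum between 10 and 30.
Keeping only sets containing 8.

{1,5,8,9}; {2,4,8,9}; {2,6,7,8}; {3,5,7,8}; {4,5,6,8}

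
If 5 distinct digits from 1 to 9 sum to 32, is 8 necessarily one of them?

Every partition of 32 into 5 distinct digits includes 8: {2,6,7,8,9}, {3,5,7,8,9}, {4,5,6,8,9}.

Yes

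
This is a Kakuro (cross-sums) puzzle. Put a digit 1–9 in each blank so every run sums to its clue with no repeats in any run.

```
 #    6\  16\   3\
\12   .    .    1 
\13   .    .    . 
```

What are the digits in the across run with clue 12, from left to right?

2, 9, 1

16 in 2 cells must be {7,9}; 3 in 2 cells must be {1,2}.
R2C3 = 3 − 1 = 2 completes the 3 down.
Given what's placed, R2C2 must be 7 to fit the 13 across and 16 down.
R1C2 = 16 − 7 = 9 completes the 16 down.
R2C1 = 13 − 9 = 4 completes the 13 across.
R1C1 = 12 − 10 = 2 completes the 12 across.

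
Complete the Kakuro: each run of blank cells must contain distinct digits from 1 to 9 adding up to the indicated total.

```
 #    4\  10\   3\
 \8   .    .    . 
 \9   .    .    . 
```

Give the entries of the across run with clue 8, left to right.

3 4 1

4 in 2 cells must be {1,3}; 3 in 2 cells must be {1,2}.
Nothing is forced directly, so branch on R1C3, whose candidates are 1 or 2. If R1C3 = 2: that forces R1C1 = 1, after which R1C2 would have to be in {5} for the 8 across but in {1,2,3,4,6,7,8,9} for the 10 down — contradiction. So R1C3 = 1.
Given what's placed, R1C1 must be 3 to fit the 8 across and 4 down.
R1C2 = 8 − 4 = 4 completes the 8 across.
R2C1 = 4 − 3 = 1 completes the 4 down.
R2C2 = 10 − 4 = 6 completes the 10 down.
R2C3 = 9 − 7 = 2 completes the 9 across.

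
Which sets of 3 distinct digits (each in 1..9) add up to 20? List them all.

{3,8,9}; {4,7,9}; {5,6,9}; {5,7,8}

3 distinct digits from 1–9 sum between 6 and 24.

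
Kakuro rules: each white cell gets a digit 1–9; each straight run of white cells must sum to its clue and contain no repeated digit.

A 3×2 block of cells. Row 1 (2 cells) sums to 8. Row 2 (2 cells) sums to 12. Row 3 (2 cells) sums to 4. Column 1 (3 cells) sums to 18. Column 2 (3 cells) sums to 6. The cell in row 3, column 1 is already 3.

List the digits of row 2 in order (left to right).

9 3

4 in 2 cells must be {1,3}; 6 in 3 cells must be {1,2,3}.
The 12 across and the 6 down share only 3, so (2,2) = 3.
(3,2) = 4 − 3 = 1 completes the 4 across.
(1,2) = 6 − 4 = 2 completes the 6 down.
(2,1) = 12 − 3 = 9 completes the 12 across.
(1,1) = 8 − 2 = 6 completes the 8 across.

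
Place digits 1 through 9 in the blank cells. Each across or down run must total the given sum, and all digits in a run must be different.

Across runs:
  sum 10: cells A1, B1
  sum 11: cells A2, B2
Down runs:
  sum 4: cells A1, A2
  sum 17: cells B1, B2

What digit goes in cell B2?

8

4 in 2 cells must be {1,3}; 17 in 2 cells must be {8,9}.
The 11 across and the 4 down share only 3, so A2 = 3.
B2 = 11 − 3 = 8 completes the 11 across.
A1 = 4 − 3 = 1 completes the 4 down.
B1 = 10 − 1 = 9 completes the 10 across.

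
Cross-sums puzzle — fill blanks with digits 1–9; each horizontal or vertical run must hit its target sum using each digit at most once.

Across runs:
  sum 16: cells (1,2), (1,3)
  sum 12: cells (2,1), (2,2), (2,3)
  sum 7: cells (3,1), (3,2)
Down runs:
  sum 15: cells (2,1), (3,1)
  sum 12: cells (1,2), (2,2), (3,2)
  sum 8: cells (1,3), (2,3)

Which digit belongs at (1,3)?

16 in 2 cells must be {7,9}.
The 16 across and the 8 down share only 7, so (1,3) = 7.
(2,3) = 8 − 7 = 1 completes the 8 down.
Intersecting the 7 across with the 15 down forces (3,1) = 6.
(3,2) = 7 − 6 = 1 completes the 7 across.
(1,2) = 16 − 7 = 9 completes the 16 across.
(2,1) = 15 − 6 = 9 completes the 15 down.
(2,2) = 12 − 10 = 2 completes the 12 across.

7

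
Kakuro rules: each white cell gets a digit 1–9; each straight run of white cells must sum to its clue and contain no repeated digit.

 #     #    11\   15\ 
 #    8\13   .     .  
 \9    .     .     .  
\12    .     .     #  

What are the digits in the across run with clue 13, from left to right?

4 9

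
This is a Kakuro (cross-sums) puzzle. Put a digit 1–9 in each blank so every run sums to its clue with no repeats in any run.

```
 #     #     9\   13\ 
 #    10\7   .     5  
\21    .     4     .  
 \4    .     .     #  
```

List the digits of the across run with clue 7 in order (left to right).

4 in 2 cells must be {1,3}.
R1C2 = 7 − 5 = 2 completes the 7 across.
R2C3 = 13 − 5 = 8 completes the 13 down.
R3C2 = 9 − 6 = 3 completes the 9 down.
R2C1 = 21 − 12 = 9 completes the 21 across.
R3C1 = 4 − 3 = 1 completes the 4 across.

2 5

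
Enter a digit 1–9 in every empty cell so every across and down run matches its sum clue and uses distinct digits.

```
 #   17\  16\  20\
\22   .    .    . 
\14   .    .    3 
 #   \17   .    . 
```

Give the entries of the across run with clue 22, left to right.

17 in 2 cells must be {8,9}.
Given what's placed, R2C1 must be 9 to fit the 14 across and 17 down.
R2C2 = 14 − 12 = 2 completes the 14 across.
R1C1 = 17 − 9 = 8 completes the 17 down.
R1C3 = 9: the only remaining digit allowed by both the 22 across and the 20 down.
R3C3 = 20 − 12 = 8 completes the 20 down.
R1C2 = 22 − 17 = 5 completes the 22 across.
R3C2 = 17 − 8 = 9 completes the 17 across.

8, 5, 9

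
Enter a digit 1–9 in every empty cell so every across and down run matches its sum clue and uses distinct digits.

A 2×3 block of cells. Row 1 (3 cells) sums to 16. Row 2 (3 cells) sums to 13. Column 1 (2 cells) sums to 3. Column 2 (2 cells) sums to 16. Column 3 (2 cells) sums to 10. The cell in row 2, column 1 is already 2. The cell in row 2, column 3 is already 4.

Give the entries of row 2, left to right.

2 7 4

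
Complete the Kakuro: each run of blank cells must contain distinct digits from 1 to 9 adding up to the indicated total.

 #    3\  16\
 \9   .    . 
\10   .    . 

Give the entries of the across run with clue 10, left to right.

1, 9

3 in 2 cells must be {1,2}; 16 in 2 cells must be {7,9}.
The 9 across and the 16 down share only 7, so R1C2 = 7.
R2C2 = 16 − 7 = 9 completes the 16 down.
R1C1 = 9 − 7 = 2 completes the 9 across.
R2C1 = 10 − 9 = 1 completes the 10 across.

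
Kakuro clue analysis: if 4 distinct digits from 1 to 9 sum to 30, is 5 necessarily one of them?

The only way to make 30 from 4 distinct digits is {6,7,8,9}, which does not contain 5.

No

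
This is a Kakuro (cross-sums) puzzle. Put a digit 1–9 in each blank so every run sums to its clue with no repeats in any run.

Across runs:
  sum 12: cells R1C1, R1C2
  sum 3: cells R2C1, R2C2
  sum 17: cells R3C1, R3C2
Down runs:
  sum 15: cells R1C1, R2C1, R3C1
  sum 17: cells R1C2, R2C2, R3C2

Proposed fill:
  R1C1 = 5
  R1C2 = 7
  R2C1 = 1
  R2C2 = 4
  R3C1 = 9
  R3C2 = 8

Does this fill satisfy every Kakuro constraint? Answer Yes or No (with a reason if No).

No — the down run R1C2–R3C2 sums to 19, not 17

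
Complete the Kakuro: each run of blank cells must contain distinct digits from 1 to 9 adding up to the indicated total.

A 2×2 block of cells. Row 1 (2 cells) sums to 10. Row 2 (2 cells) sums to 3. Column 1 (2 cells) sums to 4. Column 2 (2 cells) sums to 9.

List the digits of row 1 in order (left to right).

3, 7

3 in 2 cells must be {1,2}; 4 in 2 cells must be {1,3}.
The 3 across and the 4 down share only 1, so (2,1) = 1.
(2,2) = 3 − 1 = 2 completes the 3 across.
(1,1) = 4 − 1 = 3 completes the 4 down.
(1,2) = 10 − 3 = 7 completes the 10 across.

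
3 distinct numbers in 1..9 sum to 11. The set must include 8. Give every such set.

{1,2,8}

3 distinct digits from 1–9 sum between 6 and 24.
Keeping only sets containing 8.
Only one set works: {1,2,8}.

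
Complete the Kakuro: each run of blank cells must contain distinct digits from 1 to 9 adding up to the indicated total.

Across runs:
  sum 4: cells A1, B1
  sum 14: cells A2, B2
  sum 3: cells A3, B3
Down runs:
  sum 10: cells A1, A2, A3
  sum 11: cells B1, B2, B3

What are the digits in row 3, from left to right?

4 in 2 cells must be {1,3}; 3 in 2 cells must be {1,2}.
Nothing is forced directly, so branch on A2, whose candidates are 5 or 6. If A2 = 5: then B2 would have to be in {9} for the 14 across but in {1,2,3,4,5,6,7,8} for the 11 down — contradiction. So A2 = 6.
B2 = 14 − 6 = 8 completes the 14 across.
Given what's placed, A3 must be 1 to fit the 3 across and 10 down.
B3 = 3 − 1 = 2 completes the 3 across.
A1 = 10 − 7 = 3 completes the 10 down.
B1 = 4 − 3 = 1 completes the 4 across.

1 2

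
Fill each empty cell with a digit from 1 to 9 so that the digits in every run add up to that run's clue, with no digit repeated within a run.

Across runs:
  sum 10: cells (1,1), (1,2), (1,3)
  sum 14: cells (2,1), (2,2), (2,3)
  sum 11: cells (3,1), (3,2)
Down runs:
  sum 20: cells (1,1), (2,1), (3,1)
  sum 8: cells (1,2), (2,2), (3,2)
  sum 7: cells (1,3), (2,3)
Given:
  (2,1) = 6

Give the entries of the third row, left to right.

9 2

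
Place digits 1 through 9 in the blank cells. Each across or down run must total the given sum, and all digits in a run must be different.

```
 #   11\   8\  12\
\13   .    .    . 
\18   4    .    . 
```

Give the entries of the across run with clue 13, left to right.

R1C1 = 11 − 4 = 7 completes the 11 down.
Nothing is forced directly, so branch on R2C2, whose candidates are 5 or 6. If R2C2 = 5: then R1C2 would have to be in {1,2,4,5} for the 13 across but in {3} for the 8 down — contradiction. So R2C2 = 6.
R1C2 = 8 − 6 = 2 completes the 8 down.
R1C3 = 13 − 9 = 4 completes the 13 across.
R2C3 = 18 − 10 = 8 completes the 18 across.

7 2 4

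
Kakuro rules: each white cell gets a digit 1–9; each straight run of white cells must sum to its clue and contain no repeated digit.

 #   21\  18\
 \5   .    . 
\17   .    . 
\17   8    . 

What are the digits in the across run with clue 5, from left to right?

17 in 2 cells must be {8,9}.
Given what's placed, R1C1 must be 4 to fit the 5 across and 21 down.
R1C2 = 5 − 4 = 1 completes the 5 across.
R2C1 = 21 − 12 = 9 completes the 21 down.
R2C2 = 17 − 9 = 8 completes the 17 across.
R3C2 = 17 − 8 = 9 completes the 17 across.

4, 1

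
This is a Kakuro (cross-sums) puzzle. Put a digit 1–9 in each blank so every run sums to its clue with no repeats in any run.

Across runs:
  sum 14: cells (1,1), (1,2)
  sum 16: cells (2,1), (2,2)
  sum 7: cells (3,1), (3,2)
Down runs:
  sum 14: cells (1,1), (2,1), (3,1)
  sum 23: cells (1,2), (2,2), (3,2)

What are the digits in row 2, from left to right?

7, 9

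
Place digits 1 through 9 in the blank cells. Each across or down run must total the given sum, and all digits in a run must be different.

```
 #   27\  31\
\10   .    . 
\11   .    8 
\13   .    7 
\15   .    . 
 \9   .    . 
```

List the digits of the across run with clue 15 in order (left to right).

R2C1 = 11 − 8 = 3 completes the 11 across.
R3C1 = 13 − 7 = 6 completes the 13 across.
Nothing is forced directly, so branch on R4C2, whose candidates are 6 or 9. If R4C2 = 9: then R4C1 would have to be in {6} for the 15 across but in {1,2,4,5,7,8,9} for the 27 down — contradiction. So R4C2 = 6.
R4C1 = 15 − 6 = 9 completes the 15 across.
Given what's placed, R5C2 must be 1 to fit the 9 across and 31 down.
R1C2 = 31 − 22 = 9 completes the 31 down.
R5C1 = 9 − 1 = 8 completes the 9 across.
R1C1 = 10 − 9 = 1 completes the 10 across.

9 6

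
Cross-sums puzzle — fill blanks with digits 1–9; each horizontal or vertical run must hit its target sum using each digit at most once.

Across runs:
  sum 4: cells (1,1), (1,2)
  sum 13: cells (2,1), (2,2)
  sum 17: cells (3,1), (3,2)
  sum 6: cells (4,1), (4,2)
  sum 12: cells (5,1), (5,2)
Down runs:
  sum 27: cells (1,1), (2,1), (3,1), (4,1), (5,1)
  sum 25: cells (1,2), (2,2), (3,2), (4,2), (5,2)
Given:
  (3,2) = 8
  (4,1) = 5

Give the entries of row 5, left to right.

8, 4

4 in 2 cells must be {1,3}; 17 in 2 cells must be {8,9}.
(3,1) = 17 − 8 = 9 completes the 17 across.
(4,2) = 6 − 5 = 1 completes the 6 across.
(1,2) = 3: the only remaining digit allowed by both the 4 across and the 25 down.
(1,1) = 4 − 3 = 1 completes the 4 across.
No cell is forced outright now. (2,1) can only be 4 or 8 (the digits allowed by both its 13 across and its 27 down). If (2,1) = 8: then (2,2) would have to be in {5} for the 13 across but in {4,6,7,9} for the 25 down — contradiction. So (2,1) = 4.
(2,2) = 13 − 4 = 9 completes the 13 across.
(5,1) = 27 − 19 = 8 completes the 27 down.
(5,2) = 12 − 8 = 4 completes the 12 across.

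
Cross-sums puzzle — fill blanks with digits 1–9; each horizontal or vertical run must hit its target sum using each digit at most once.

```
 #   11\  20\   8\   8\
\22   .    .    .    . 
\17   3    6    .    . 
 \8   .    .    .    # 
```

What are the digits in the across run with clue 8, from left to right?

1 5 2

R2C3 = 1: the only remaining digit allowed by both the 17 across and the 8 down.
R2C4 = 17 − 10 = 7 completes the 17 across.
R3C2 = 5: the only remaining digit allowed by both the 8 across and the 20 down.
Given what's placed, R3C3 must be 2 to fit the 8 across and 8 down.
R1C2 = 20 − 11 = 9 completes the 20 down.
R1C3 = 8 − 3 = 5 completes the 8 down.
R1C4 = 8 − 7 = 1 completes the 8 down.
R3C1 = 8 − 7 = 1 completes the 8 across.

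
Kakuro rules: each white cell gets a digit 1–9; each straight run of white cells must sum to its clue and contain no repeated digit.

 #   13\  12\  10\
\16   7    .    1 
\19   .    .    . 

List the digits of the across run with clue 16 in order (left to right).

R1C2 = 16 − 8 = 8 completes the 16 across.
R2C1 = 13 − 7 = 6 completes the 13 down.
R2C2 = 12 − 8 = 4 completes the 12 down.
R2C3 = 19 − 10 = 9 completes the 19 across.

7 8 1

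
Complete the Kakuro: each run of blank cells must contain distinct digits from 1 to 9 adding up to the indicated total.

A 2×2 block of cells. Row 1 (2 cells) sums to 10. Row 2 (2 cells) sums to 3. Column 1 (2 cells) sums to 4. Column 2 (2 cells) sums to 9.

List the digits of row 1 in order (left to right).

3 in 2 cells must be {1,2}; 4 in 2 cells must be {1,3}.
The 3 across and the 4 down share only 1, so (2,1) = 1.
(2,2) = 3 − 1 = 2 completes the 3 across.
(1,1) = 4 − 1 = 3 completes the 4 down.
(1,2) = 10 − 3 = 7 completes the 10 across.

3 7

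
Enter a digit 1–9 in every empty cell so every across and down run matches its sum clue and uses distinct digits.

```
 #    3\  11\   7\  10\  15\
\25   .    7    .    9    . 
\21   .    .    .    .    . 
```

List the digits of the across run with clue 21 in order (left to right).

2, 4, 5, 1, 9

3 in 2 cells must be {1,2}.
Given what's placed, R1C5 must be 6 to fit the 25 across and 15 down.
R2C2 = 11 − 7 = 4 completes the 11 down.
R2C4 = 10 − 9 = 1 completes the 10 down.
R2C5 = 15 − 6 = 9 completes the 15 down.
Given what's placed, R2C1 must be 2 to fit the 21 across and 3 down.
R2C3 = 21 − 16 = 5 completes the 21 across.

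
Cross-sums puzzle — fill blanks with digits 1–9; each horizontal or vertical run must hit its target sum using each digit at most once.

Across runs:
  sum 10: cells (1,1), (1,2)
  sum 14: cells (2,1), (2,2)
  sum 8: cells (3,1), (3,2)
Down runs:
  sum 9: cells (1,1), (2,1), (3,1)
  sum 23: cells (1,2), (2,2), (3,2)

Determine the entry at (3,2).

23 in 3 cells must be {6,8,9}.
The 8 across and the 23 down share only 6, so (3,2) = 6.
(3,1) = 8 − 6 = 2 completes the 8 across.
Given what's placed, (2,1) must be 6 to fit the 14 across and 9 down.
(2,2) = 14 − 6 = 8 completes the 14 across.
(1,1) = 9 − 8 = 1 completes the 9 down.
(1,2) = 10 − 1 = 9 completes the 10 across.

6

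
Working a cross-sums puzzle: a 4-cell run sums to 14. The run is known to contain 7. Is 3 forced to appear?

No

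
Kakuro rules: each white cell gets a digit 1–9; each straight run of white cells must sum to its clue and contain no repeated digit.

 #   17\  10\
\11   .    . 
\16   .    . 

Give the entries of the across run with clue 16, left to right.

9 7

16 in 2 cells must be {7,9}; 17 in 2 cells must be {8,9}.
The 16 across and the 17 down share only 9, so R2C1 = 9.
R2C2 = 16 − 9 = 7 completes the 16 across.
R1C1 = 17 − 9 = 8 completes the 17 down.
R1C2 = 11 − 8 = 3 completes the 11 across.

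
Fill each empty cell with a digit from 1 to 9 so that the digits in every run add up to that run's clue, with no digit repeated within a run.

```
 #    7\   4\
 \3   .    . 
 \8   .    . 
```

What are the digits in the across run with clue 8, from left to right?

3 in 2 cells must be {1,2}; 4 in 2 cells must be {1,3}.
The 3 across and the 4 down share only 1, so R1C2 = 1.
R2C2 = 4 − 1 = 3 completes the 4 down.
R1C1 = 3 − 1 = 2 completes the 3 across.
R2C1 = 8 − 3 = 5 completes the 8 across.

5, 3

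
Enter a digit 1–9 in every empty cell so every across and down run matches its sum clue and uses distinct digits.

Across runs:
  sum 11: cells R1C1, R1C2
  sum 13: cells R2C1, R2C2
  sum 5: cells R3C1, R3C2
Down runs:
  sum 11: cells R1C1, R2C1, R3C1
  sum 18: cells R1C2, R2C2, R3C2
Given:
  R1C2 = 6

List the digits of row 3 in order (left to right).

R1C1 = 11 − 6 = 5 completes the 11 across.
Given what's placed, R2C1 must be 4 to fit the 13 across and 11 down.
R2C2 = 13 − 4 = 9 completes the 13 across.
R3C1 = 11 − 9 = 2 completes the 11 down.
R3C2 = 5 − 2 = 3 completes the 5 across.

2, 3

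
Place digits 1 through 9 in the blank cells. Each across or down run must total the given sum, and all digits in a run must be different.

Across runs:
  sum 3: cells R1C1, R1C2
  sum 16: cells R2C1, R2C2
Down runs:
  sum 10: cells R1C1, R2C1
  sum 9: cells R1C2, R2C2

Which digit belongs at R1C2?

2

3 in 2 cells must be {1,2}; 16 in 2 cells must be {7,9}.
The 16 across and the 9 down share only 7, so R2C2 = 7.
R1C2 = 9 − 7 = 2 completes the 9 down.
R2C1 = 16 − 7 = 9 completes the 16 across.
R1C1 = 3 − 2 = 1 completes the 3 across.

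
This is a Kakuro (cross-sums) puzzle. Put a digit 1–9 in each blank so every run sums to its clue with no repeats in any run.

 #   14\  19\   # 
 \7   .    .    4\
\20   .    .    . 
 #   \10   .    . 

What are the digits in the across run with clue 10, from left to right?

9 1

4 in 2 cells must be {1,3}.
The 20 across and the 4 down share only 3, so R2C3 = 3.
R3C3 = 4 − 3 = 1 completes the 4 down.
R3C2 = 10 − 1 = 9 completes the 10 across.
R2C2 = 8: the only remaining digit allowed by both the 20 across and the 19 down.
R1C2 = 19 − 17 = 2 completes the 19 down.
R2C1 = 20 − 11 = 9 completes the 20 across.
R1C1 = 7 − 2 = 5 completes the 7 across.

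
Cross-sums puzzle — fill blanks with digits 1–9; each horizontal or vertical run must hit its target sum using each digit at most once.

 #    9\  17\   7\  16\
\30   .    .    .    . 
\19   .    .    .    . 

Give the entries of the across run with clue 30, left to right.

7 8 6 9

30 in 4 cells must be {6,7,8,9}; 17 in 2 cells must be {8,9}; 16 in 2 cells must be {7,9}.
Only 6 fits R1C3 under both its across sum 30 and down sum 7.
R2C3 = 7 − 6 = 1 completes the 7 down.
Nothing is forced directly, so branch on R2C4, whose candidates are 7 or 9. If R2C4 = 9: that forces R1C4 = 7, after which R2C2 would have to be in {2,3,4,5,6,7} for the 19 across but in {8,9} for the 17 down — contradiction. So R2C4 = 7.
R1C4 = 16 − 7 = 9 completes the 16 down.
R1C2 = 8: the only remaining digit allowed by both the 30 across and the 17 down.
R2C2 = 17 − 8 = 9 completes the 17 down.
R1C1 = 30 − 23 = 7 completes the 30 across.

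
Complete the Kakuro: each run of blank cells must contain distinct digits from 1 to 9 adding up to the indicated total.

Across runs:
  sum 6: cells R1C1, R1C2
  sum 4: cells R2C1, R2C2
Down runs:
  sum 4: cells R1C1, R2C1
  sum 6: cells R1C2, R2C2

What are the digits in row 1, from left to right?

1 5

4 in 2 cells must be {1,3}.
The 6 across and the 4 down share only 1, so R1C1 = 1.
R1C2 = 6 − 1 = 5 completes the 6 across.
R2C1 = 4 − 1 = 3 completes the 4 down.
R2C2 = 4 − 3 = 1 completes the 4 across.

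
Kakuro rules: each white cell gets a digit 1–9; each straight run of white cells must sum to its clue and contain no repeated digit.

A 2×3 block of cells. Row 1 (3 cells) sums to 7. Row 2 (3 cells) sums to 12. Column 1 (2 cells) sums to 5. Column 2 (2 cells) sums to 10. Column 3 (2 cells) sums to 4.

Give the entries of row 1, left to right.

4 2 1

7 in 3 cells must be {1,2,4}; 4 in 2 cells must be {1,3}.
The 7 across and the 4 down share only 1, so (1,3) = 1.
(2,3) = 4 − 1 = 3 completes the 4 down.
Nothing is forced directly, so branch on (1,1), whose candidates are 2 or 4. If (1,1) = 2: that forces (1,2) = 4, after which (2,1) would have to be in {1,2,4,5,7,8} for the 12 across but in {3} for the 5 down — contradiction. So (1,1) = 4.
(1,2) = 7 − 5 = 2 completes the 7 across.
(2,1) = 5 − 4 = 1 completes the 5 down.
(2,2) = 12 − 4 = 8 completes the 12 across.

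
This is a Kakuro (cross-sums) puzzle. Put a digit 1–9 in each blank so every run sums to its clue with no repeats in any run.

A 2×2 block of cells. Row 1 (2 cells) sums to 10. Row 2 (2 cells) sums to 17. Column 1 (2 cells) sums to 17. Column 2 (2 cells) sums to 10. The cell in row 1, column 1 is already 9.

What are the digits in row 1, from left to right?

17 in 2 cells must be {8,9}.
(1,2) = 10 − 9 = 1 completes the 10 across.
(2,1) = 17 − 9 = 8 completes the 17 down.
(2,2) = 17 − 8 = 9 completes the 17 across.

9, 1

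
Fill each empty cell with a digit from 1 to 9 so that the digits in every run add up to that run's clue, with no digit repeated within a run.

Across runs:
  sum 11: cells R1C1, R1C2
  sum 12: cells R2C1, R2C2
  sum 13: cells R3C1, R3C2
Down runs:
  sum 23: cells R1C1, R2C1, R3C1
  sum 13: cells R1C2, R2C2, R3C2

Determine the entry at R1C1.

9

23 in 3 cells must be {6,8,9}.
Nothing is forced directly, so branch on R1C1, whose candidates are 6 or 8 or 9. If R1C1 = 6: that forces R1C2 = 5, R2C2 = 7, after which R3C2 would have to be in {4,5,6,7,8,9} for the 13 across but in {1} for the 13 down — contradiction. If R1C1 = 8: that forces R1C2 = 3, R2C1 = 9, after which R2C2 would have to be in {3} for the 12 across but in {1,2,4,6,8,9} for the 13 down — contradiction. So R1C1 = 9.
R1C2 = 11 − 9 = 2 completes the 11 across.
Given what's placed, R2C1 must be 8 to fit the 12 across and 23 down.
R2C2 = 12 − 8 = 4 completes the 12 across.
R3C1 = 23 − 17 = 6 completes the 23 down.
R3C2 = 13 − 6 = 7 completes the 13 across.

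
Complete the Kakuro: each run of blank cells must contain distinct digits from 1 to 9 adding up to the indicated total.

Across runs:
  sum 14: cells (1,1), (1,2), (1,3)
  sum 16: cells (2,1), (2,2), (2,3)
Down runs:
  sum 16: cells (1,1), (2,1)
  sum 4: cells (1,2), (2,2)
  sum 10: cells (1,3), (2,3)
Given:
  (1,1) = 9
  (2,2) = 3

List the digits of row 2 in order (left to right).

7, 3, 6

16 in 2 cells must be {7,9}; 4 in 2 cells must be {1,3}.
(1,2) = 4 − 3 = 1 completes the 4 down.
(1,3) = 14 − 10 = 4 completes the 14 across.
(2,1) = 16 − 9 = 7 completes the 16 down.
(2,3) = 16 − 10 = 6 completes the 16 across.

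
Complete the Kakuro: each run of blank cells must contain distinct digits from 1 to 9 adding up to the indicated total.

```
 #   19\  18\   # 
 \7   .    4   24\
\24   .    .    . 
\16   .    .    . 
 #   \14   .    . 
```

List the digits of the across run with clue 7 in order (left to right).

3, 4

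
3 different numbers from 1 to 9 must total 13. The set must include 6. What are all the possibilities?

{2,5,6}; {3,4,6}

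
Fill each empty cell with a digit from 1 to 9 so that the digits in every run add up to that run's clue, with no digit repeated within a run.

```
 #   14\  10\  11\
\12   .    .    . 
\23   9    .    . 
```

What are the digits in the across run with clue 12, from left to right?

5, 4, 3

23 in 3 cells must be {6,8,9}.
R1C1 = 14 − 9 = 5 completes the 14 down.
Nothing is forced directly, so branch on R2C2, whose candidates are 6 or 8. If R2C2 = 8: then R1C2 would have to be in {1,3,4,6} for the 12 across but in {2} for the 10 down — contradiction. So R2C2 = 6.
R1C2 = 10 − 6 = 4 completes the 10 down.
R1C3 = 12 − 9 = 3 completes the 12 across.
R2C3 = 23 − 15 = 8 completes the 23 across.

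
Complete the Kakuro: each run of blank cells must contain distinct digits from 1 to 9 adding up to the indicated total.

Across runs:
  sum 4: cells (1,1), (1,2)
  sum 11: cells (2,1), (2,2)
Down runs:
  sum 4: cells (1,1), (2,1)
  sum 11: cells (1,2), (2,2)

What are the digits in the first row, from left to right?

1 3

4 in 2 cells must be {1,3}.
The 4 across and the 11 down share only 3, so (1,2) = 3.
The 11 across and the 4 down share only 3, so (2,1) = 3.
(2,2) = 11 − 3 = 8 completes the 11 across.
(1,1) = 4 − 3 = 1 completes the 4 across.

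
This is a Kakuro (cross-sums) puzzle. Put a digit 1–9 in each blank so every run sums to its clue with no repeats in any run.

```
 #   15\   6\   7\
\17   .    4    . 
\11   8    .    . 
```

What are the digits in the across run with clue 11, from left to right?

8 2 1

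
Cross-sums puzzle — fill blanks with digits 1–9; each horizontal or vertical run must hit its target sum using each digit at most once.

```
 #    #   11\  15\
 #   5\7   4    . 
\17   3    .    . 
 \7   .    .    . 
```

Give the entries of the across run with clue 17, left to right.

3, 6, 8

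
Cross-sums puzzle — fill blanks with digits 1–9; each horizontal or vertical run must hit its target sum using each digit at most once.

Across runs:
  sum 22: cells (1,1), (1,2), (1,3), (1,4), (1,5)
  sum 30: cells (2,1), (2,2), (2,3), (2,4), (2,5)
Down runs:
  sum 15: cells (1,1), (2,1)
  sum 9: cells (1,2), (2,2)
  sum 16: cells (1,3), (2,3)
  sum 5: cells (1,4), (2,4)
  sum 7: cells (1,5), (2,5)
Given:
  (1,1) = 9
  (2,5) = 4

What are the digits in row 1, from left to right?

9, 1, 7, 2, 3

16 in 2 cells must be {7,9}.
(1,3) = 7: the only remaining digit allowed by both the 22 across and the 16 down.
(1,5) = 7 − 4 = 3 completes the 7 down.
(2,1) = 15 − 9 = 6 completes the 15 down.
(2,3) = 16 − 7 = 9 completes the 16 down.
(2,4) = 3: the only remaining digit allowed by both the 30 across and the 5 down.
(1,4) = 5 − 3 = 2 completes the 5 down.
(2,2) = 30 − 22 = 8 completes the 30 across.
(1,2) = 22 − 21 = 1 completes the 22 across.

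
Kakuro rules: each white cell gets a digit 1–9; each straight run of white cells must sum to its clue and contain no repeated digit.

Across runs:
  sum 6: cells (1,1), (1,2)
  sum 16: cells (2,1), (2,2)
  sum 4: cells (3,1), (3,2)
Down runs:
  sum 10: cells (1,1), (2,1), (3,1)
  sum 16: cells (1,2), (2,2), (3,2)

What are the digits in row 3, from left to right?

16 in 2 cells must be {7,9}; 4 in 2 cells must be {1,3}.
The 16 across and the 10 down share only 7, so (2,1) = 7.
(2,2) = 16 − 7 = 9 completes the 16 across.
Given what's placed, (3,1) must be 1 to fit the 4 across and 10 down.
(3,2) = 4 − 1 = 3 completes the 4 across.
(1,1) = 10 − 8 = 2 completes the 10 down.
(1,2) = 6 − 2 = 4 completes the 6 across.

1, 3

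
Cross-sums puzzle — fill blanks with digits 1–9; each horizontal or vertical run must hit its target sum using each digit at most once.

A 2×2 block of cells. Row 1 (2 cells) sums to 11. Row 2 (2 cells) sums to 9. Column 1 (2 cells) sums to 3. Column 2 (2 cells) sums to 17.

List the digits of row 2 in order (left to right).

1, 8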